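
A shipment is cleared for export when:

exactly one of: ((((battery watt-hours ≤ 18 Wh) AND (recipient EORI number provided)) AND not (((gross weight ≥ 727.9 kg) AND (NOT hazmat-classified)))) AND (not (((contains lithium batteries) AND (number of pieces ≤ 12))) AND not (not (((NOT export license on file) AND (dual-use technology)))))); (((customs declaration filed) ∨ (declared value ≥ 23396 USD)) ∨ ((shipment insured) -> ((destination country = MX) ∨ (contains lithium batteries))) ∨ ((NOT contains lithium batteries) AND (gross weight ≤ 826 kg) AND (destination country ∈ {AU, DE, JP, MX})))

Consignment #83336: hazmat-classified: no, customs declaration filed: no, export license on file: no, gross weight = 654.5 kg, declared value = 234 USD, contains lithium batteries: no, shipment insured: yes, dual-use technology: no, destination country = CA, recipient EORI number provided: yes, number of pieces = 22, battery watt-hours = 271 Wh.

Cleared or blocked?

Blocked

Atomic conditions:
  battery watt-hours ≤ 18 Wh: 271 ≤ 18 is false
  recipient EORI number provided: yes → true
  gross weight ≥ 727.9 kg: 654.5 ≥ 727.9 is false
  NOT hazmat-classified: no → true
  contains lithium batteries: no → false
  number of pieces ≤ 12: 22 ≤ 12 is false
  NOT export license on file: no → true
  dual-use technology: no → false
  customs declaration filed: no → false
  declared value ≥ 23396 USD: 234 ≥ 23396 is false
  shipment insured: yes → true
  destination country = MX: CA == MX is false
  NOT contains lithium batteries: no → true
  gross weight ≤ 826 kg: 654.5 ≤ 826 is true
  destination country ∈ {AU, DE, JP, MX}: CA is not in the set → false
Combine:
[1.1.1] false AND true = false
[1.1.2.1] false AND true = false
[1.1.2] NOT false = true
[1.1] false AND true = false
[1.2.1.1] false AND false = false
[1.2.1] NOT false = true
[1.2.2.1.1] true AND false = false
[1.2.2.1] NOT false = true
[1.2.2] NOT true = false
[1.2] true AND false = false
[1] false AND false = false
[2.1] false OR false = false
[2.2.2] false OR false = false
[2.2] true → false = false
[2.3] true AND true AND false = false
[2] false OR false OR false = false
[root] exactly-one(false, false) = false
Overall: false → blocked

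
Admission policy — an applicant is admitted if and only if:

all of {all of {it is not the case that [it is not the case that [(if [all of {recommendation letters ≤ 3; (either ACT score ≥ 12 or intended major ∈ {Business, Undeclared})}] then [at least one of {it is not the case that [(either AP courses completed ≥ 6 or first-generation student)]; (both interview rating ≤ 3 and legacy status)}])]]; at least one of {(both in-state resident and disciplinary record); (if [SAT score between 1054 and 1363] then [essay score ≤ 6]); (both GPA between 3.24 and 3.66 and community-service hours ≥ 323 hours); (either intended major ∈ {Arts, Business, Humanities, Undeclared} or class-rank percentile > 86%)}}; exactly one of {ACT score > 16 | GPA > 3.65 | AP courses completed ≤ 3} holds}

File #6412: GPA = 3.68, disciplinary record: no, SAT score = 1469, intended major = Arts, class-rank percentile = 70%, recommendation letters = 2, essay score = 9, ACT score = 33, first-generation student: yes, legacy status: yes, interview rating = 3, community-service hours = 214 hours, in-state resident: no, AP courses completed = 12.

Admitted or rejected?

Rejected

Atomic conditions:
  recommendation letters ≤ 3: 2 ≤ 3 is true
  ACT score ≥ 12: 33 ≥ 12 is true
  intended major ∈ {Business, Undeclared}: Arts is not in the set → false
  AP courses completed ≥ 6: 12 ≥ 6 is true
  first-generation student: yes → true
  interview rating ≤ 3: 3 ≤ 3 is true
  legacy status: yes → true
  in-state resident: no → false
  disciplinary record: no → false
  SAT score between 1054 and 1363: 1469 in [1054, 1363] is false
  essay score ≤ 6: 9 ≤ 6 is false
  GPA between 3.24 and 3.66: 3.68 in [3.24, 3.66] is false
  community-service hours ≥ 323 hours: 214 ≥ 323 is false
  intended major ∈ {Arts, Business, Humanities, Undeclared}: Arts is in the set → true
  class-rank percentile > 86%: 70 > 86 is false
  ACT score > 16: 33 > 16 is true
  GPA > 3.65: 3.68 > 3.65 is true
  AP courses completed ≤ 3: 12 ≤ 3 is false
Combine:
[1.1.1.1.1.2] true OR false = true
[1.1.1.1.1] true AND true = true
[1.1.1.1.2.1.1] true OR true = true
[1.1.1.1.2.1] NOT true = false
[1.1.1.1.2.2] true AND true = true
[1.1.1.1.2] false OR true = true
[1.1.1.1] true → true = true
[1.1.1] NOT true = false
[1.1] NOT false = true
[1.2.1] false AND false = false
[1.2.2] false → false (antecedent false ⇒ implication holds) = true
[1.2.3] false AND false = false
[1.2.4] true OR false = true
[1.2] false OR true OR false OR true = true
[1] true AND true = true
[2] exactly-one(true, true, false) = false
[root] true AND false = false
Overall: false → rejected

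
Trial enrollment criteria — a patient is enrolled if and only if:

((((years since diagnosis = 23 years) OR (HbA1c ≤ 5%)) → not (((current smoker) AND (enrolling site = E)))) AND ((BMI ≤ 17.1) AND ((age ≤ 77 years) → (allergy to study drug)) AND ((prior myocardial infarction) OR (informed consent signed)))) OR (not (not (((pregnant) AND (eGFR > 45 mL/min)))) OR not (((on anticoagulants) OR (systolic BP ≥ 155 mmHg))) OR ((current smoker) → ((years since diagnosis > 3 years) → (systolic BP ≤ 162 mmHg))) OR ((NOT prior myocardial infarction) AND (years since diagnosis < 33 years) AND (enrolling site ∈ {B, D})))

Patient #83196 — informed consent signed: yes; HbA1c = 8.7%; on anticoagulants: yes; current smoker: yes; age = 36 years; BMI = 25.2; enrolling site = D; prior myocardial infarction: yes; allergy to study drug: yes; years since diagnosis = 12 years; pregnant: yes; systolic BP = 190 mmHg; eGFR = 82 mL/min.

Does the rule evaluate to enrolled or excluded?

Enrolled

Atomic conditions:
  years since diagnosis = 23 years: 12 == 23 is false
  HbA1c ≤ 5%: 8.7 ≤ 5 is false
  current smoker: yes → true
  enrolling site = E: D == E is false
  BMI ≤ 17.1: 25.2 ≤ 17.1 is false
  age ≤ 77 years: 36 ≤ 77 is true
  allergy to study drug: yes → true
  prior myocardial infarction: yes → true
  informed consent signed: yes → true
  pregnant: yes → true
  eGFR > 45 mL/min: 82 > 45 is true
  on anticoagulants: yes → true
  systolic BP ≥ 155 mmHg: 190 ≥ 155 is true
  years since diagnosis > 3 years: 12 > 3 is true
  systolic BP ≤ 162 mmHg: 190 ≤ 162 is false
  NOT prior myocardial infarction: yes → false
  years since diagnosis < 33 years: 12 < 33 is true
  enrolling site ∈ {B, D}: D is in the set → true
Combine:
[1.1.1] false OR false = false
[1.1.2.1] true AND false = false
[1.1.2] NOT false = true
[1.1] false → true (antecedent false ⇒ implication holds) = true
[1.2.2] true → true = true
[1.2.3] true OR true = true
[1.2] false AND true AND true = false
[1] true AND false = false
[2.1.1.1] true AND true = true
[2.1.1] NOT true = false
[2.1] NOT false = true
[2.2.1] true OR true = true
[2.2] NOT true = false
[2.3.2] true → false = false
[2.3] true → false = false
[2.4] false AND true AND true = false
[2] true OR false OR false OR false = true
[root] false OR true = true
Overall: true → enrolled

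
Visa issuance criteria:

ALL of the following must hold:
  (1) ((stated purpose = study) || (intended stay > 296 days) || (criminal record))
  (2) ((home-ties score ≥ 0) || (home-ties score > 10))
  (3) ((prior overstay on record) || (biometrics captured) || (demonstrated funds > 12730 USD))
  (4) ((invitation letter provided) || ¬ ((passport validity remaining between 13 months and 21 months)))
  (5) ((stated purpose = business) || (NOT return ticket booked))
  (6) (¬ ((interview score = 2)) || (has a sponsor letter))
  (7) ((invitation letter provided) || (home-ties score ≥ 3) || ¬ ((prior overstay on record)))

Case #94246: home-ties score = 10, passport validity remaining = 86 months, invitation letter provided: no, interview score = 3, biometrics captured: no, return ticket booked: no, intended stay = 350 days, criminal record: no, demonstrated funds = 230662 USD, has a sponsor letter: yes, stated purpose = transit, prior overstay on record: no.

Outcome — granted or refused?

Granted

Atomic conditions:
  stated purpose = study: transit == study is false
  intended stay > 296 days: 350 > 296 is true
  criminal record: no → false
  home-ties score ≥ 0: 10 ≥ 0 is true
  home-ties score > 10: 10 > 10 is false
  prior overstay on record: no → false
  biometrics captured: no → false
  demonstrated funds > 12730 USD: 230662 > 12730 is true
  invitation letter provided: no → false
  passport validity remaining between 13 months and 21 months: 86 in [13, 21] is false
  stated purpose = business: transit == business is false
  NOT return ticket booked: no → true
  interview score = 2: 3 == 2 is false
  has a sponsor letter: yes → true
  home-ties score ≥ 3: 10 ≥ 3 is true
Combine:
[1] false OR true OR false = true
[2] true OR false = true
[3] false OR false OR true = true
[4.2] NOT false = true
[4] false OR true = true
[5] false OR true = true
[6.1] NOT false = true
[6] true OR true = true
[7.3] NOT false = true
[7] false OR true OR true = true
[root] true AND true AND true AND true AND true AND true AND true = true
Overall: true → granted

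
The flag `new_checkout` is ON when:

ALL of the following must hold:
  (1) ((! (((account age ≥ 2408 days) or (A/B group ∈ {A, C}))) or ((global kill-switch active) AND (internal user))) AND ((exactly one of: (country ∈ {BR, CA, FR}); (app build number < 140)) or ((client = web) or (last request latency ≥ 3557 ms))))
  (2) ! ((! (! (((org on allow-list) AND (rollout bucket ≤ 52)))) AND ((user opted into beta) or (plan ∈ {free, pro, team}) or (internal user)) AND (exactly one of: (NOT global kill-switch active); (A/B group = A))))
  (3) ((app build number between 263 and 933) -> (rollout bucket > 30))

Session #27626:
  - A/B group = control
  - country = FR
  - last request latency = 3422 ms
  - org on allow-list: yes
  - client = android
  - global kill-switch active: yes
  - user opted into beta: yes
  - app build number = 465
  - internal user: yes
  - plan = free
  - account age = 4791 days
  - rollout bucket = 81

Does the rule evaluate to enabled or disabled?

Atomic conditions:
  account age ≥ 2408 days: 4791 ≥ 2408 is true
  A/B group ∈ {A, C}: control is not in the set → false
  global kill-switch active: yes → true
  internal user: yes → true
  country ∈ {BR, CA, FR}: FR is in the set → true
  app build number < 140: 465 < 140 is false
  client = web: android == web is false
  last request latency ≥ 3557 ms: 3422 ≥ 3557 is false
  org on allow-list: yes → true
  rollout bucket ≤ 52: 81 ≤ 52 is false
  user opted into beta: yes → true
  plan ∈ {free, pro, team}: free is in the set → true
  NOT global kill-switch active: yes → false
  A/B group = A: control == A is false
  app build number between 263 and 933: 465 in [263, 933] is true
  rollout bucket > 30: 81 > 30 is true
Combine:
[1.1.1.1] true OR false = true
[1.1.1] NOT true = false
[1.1.2] true AND true = true
[1.1] false OR true = true
[1.2.1] exactly-one(true, false) = true
[1.2.2] false OR false = false
[1.2] true OR false = true
[1] true AND true = true
[2.1.1.1.1] true AND false = false
[2.1.1.1] NOT false = true
[2.1.1] NOT true = false
[2.1.2] true OR true OR true = true
[2.1.3] exactly-one(false, false) = false
[2.1] false AND true AND false = false
[2] NOT false = true
[3] true → true = true
[root] true AND true AND true = true
Overall: true → enabled

Enabled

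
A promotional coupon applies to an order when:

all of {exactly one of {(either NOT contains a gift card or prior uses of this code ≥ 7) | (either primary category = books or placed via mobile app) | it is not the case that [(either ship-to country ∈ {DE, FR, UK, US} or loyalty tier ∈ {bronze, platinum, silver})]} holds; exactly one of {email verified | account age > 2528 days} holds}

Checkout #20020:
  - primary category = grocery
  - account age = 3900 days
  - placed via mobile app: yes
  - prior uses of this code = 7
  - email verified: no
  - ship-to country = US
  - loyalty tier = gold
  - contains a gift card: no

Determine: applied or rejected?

Atomic conditions:
  NOT contains a gift card: no → true
  prior uses of this code ≥ 7: 7 ≥ 7 is true
  primary category = books: grocery == books is false
  placed via mobile app: yes → true
  ship-to country ∈ {DE, FR, UK, US}: US is in the set → true
  loyalty tier ∈ {bronze, platinum, silver}: gold is not in the set → false
  email verified: no → false
  account age > 2528 days: 3900 > 2528 is true
Combine:
[1.1] true OR true = true
[1.2] false OR true = true
[1.3.1] true OR false = true
[1.3] NOT true = false
[1] exactly-one(true, true, false) = false
[2] exactly-one(false, true) = true
[root] false AND true = false
Overall: false → rejected

Rejected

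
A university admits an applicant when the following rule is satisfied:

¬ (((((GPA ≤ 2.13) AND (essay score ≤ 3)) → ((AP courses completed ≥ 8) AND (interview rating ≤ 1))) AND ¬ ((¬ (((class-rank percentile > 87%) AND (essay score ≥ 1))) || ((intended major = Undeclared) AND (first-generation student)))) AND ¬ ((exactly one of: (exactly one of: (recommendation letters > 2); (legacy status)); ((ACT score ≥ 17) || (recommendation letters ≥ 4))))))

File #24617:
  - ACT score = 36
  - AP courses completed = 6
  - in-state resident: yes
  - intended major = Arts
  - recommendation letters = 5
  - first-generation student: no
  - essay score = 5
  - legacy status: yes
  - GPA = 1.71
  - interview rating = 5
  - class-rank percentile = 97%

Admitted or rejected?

Atomic conditions:
  GPA ≤ 2.13: 1.71 ≤ 2.13 is true
  essay score ≤ 3: 5 ≤ 3 is false
  AP courses completed ≥ 8: 6 ≥ 8 is false
  interview rating ≤ 1: 5 ≤ 1 is false
  class-rank percentile > 87%: 97 > 87 is true
  essay score ≥ 1: 5 ≥ 1 is true
  intended major = Undeclared: Arts == Undeclared is false
  first-generation student: no → false
  recommendation letters > 2: 5 > 2 is true
  legacy status: yes → true
  ACT score ≥ 17: 36 ≥ 17 is true
  recommendation letters ≥ 4: 5 ≥ 4 is true
Combine:
[1.1.1] true AND false = false
[1.1.2] false AND false = false
[1.1] false → false (antecedent false ⇒ implication holds) = true
[1.2.1.1.1] true AND true = true
[1.2.1.1] NOT true = false
[1.2.1.2] false AND false = false
[1.2.1] false OR false = false
[1.2] NOT false = true
[1.3.1.1] exactly-one(true, true) = false
[1.3.1.2] true OR true = true
[1.3.1] exactly-one(false, true) = true
[1.3] NOT true = false
[1] true AND true AND false = false
[root] NOT false = true
Overall: true → admitted

Admitted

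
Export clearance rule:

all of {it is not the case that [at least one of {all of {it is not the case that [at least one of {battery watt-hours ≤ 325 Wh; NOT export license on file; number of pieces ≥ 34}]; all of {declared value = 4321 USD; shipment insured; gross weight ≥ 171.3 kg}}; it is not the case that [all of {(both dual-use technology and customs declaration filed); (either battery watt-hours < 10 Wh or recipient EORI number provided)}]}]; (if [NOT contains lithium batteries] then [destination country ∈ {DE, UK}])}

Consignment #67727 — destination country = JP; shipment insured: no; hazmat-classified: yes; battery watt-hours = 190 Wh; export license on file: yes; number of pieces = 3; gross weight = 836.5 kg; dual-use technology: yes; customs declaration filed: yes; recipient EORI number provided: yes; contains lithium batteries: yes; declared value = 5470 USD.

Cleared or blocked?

Cleared

Atomic conditions:
  battery watt-hours ≤ 325 Wh: 190 ≤ 325 is true
  NOT export license on file: yes → false
  number of pieces ≥ 34: 3 ≥ 34 is false
  declared value = 4321 USD: 5470 == 4321 is false
  shipment insured: no → false
  gross weight ≥ 171.3 kg: 836.5 ≥ 171.3 is true
  dual-use technology: yes → true
  customs declaration filed: yes → true
  battery watt-hours < 10 Wh: 190 < 10 is false
  recipient EORI number provided: yes → true
  NOT contains lithium batteries: yes → false
  destination country ∈ {DE, UK}: JP is not in the set → false
Combine:
[1.1.1.1.1] true OR false OR false = true
[1.1.1.1] NOT true = false
[1.1.1.2] false AND false AND true = false
[1.1.1] false AND false = false
[1.1.2.1.1] true AND true = true
[1.1.2.1.2] false OR true = true
[1.1.2.1] true AND true = true
[1.1.2] NOT true = false
[1.1] false OR false = false
[1] NOT false = true
[2] false → false (antecedent false ⇒ implication holds) = true
[root] true AND true = true
Overall: true → cleared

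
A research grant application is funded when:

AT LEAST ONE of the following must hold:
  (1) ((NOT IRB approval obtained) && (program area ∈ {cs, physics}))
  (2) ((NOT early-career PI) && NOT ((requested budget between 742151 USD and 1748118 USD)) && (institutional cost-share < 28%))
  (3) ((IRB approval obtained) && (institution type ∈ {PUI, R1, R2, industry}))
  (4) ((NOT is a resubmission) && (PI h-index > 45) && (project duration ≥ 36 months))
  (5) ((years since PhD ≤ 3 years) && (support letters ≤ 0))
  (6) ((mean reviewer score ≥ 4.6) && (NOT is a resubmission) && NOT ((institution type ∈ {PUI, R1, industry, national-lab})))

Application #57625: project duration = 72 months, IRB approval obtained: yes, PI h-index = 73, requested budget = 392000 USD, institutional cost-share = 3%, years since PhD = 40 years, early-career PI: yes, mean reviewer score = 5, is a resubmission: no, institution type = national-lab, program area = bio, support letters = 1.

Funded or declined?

Atomic conditions:
  NOT IRB approval obtained: yes → false
  program area ∈ {cs, physics}: bio is not in the set → false
  NOT early-career PI: yes → false
  requested budget between 742151 USD and 1748118 USD: 392000 in [742151, 1748118] is false
  institutional cost-share < 28%: 3 < 28 is true
  IRB approval obtained: yes → true
  institution type ∈ {PUI, R1, R2, industry}: national-lab is not in the set → false
  NOT is a resubmission: no → true
  PI h-index > 45: 73 > 45 is true
  project duration ≥ 36 months: 72 ≥ 36 is true
  years since PhD ≤ 3 years: 40 ≤ 3 is false
  support letters ≤ 0: 1 ≤ 0 is false
  mean reviewer score ≥ 4.6: 5 ≥ 4.6 is true
  institution type ∈ {PUI, R1, industry, national-lab}: national-lab is in the set → true
Combine:
[1] false AND false = false
[2.2] NOT false = true
[2] false AND true AND true = false
[3] true AND false = false
[4] true AND true AND true = true
[5] false AND false = false
[6.3] NOT true = false
[6] true AND true AND false = false
[root] false OR false OR false OR true OR false OR false = true
Overall: true → funded

Funded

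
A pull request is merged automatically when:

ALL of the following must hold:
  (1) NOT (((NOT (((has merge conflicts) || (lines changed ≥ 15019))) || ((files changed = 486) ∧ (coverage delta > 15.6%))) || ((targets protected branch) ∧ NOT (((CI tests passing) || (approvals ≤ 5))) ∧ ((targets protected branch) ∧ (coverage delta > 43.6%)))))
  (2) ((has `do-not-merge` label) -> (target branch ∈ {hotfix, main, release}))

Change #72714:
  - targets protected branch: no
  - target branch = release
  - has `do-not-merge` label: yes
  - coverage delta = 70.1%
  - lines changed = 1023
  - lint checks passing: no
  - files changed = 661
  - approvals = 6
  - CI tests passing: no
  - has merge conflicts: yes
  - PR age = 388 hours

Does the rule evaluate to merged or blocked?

Merged

Atomic conditions:
  has merge conflicts: yes → true
  lines changed ≥ 15019: 1023 ≥ 15019 is false
  files changed = 486: 661 == 486 is false
  coverage delta > 15.6%: 70.1 > 15.6 is true
  targets protected branch: no → false
  CI tests passing: no → false
  approvals ≤ 5: 6 ≤ 5 is false
  coverage delta > 43.6%: 70.1 > 43.6 is true
  has `do-not-merge` label: yes → true
  target branch ∈ {hotfix, main, release}: release is in the set → true
Combine:
[1.1.1.1.1] true OR false = true
[1.1.1.1] NOT true = false
[1.1.1.2] false AND true = false
[1.1.1] false OR false = false
[1.1.2.2.1] false OR false = false
[1.1.2.2] NOT false = true
[1.1.2.3] false AND true = false
[1.1.2] false AND true AND false = false
[1.1] false OR false = false
[1] NOT false = true
[2] true → true = true
[root] true AND true = true
Overall: true → merged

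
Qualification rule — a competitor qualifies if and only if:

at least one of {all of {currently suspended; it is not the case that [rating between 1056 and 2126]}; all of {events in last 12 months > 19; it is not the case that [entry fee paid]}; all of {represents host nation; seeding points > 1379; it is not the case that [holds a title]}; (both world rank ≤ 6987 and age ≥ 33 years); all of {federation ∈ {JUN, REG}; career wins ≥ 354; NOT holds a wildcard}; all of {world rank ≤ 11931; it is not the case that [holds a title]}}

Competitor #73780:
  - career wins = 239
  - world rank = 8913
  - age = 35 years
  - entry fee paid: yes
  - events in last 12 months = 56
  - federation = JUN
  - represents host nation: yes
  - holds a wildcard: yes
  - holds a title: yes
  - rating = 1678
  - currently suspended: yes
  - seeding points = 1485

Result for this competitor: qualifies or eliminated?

Eliminated

Atomic conditions:
  currently suspended: yes → true
  rating between 1056 and 2126: 1678 in [1056, 2126] is true
  events in last 12 months > 19: 56 > 19 is true
  entry fee paid: yes → true
  represents host nation: yes → true
  seeding points > 1379: 1485 > 1379 is true
  holds a title: yes → true
  world rank ≤ 6987: 8913 ≤ 6987 is false
  age ≥ 33 years: 35 ≥ 33 is true
  federation ∈ {JUN, REG}: JUN is in the set → true
  career wins ≥ 354: 239 ≥ 354 is false
  NOT holds a wildcard: yes → false
  world rank ≤ 11931: 8913 ≤ 11931 is true
Combine:
[1.2] NOT true = false
[1] true AND false = false
[2.2] NOT true = false
[2] true AND false = false
[3.3] NOT true = false
[3] true AND true AND false = false
[4] false AND true = false
[5] true AND false AND false = false
[6.2] NOT true = false
[6] true AND false = false
[root] false OR false OR false OR false OR false OR false = false
Overall: false → eliminated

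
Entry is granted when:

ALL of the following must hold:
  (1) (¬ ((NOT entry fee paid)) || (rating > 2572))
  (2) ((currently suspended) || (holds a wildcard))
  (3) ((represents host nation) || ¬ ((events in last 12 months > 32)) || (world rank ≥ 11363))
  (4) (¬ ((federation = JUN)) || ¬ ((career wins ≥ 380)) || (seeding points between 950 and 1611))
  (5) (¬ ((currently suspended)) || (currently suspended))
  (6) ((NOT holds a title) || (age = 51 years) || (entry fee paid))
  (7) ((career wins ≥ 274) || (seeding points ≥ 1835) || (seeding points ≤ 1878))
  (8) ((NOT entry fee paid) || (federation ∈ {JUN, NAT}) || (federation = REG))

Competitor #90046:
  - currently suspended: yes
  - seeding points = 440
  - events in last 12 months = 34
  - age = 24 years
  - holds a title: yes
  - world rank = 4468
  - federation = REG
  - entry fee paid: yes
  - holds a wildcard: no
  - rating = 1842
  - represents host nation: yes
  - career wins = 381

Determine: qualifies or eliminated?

Qualifies

Atomic conditions:
  NOT entry fee paid: yes → false
  rating > 2572: 1842 > 2572 is false
  currently suspended: yes → true
  holds a wildcard: no → false
  represents host nation: yes → true
  events in last 12 months > 32: 34 > 32 is true
  world rank ≥ 11363: 4468 ≥ 11363 is false
  federation = JUN: REG == JUN is false
  career wins ≥ 380: 381 ≥ 380 is true
  seeding points between 950 and 1611: 440 in [950, 1611] is false
  NOT holds a title: yes → false
  age = 51 years: 24 == 51 is false
  entry fee paid: yes → true
  career wins ≥ 274: 381 ≥ 274 is true
  seeding points ≥ 1835: 440 ≥ 1835 is false
  seeding points ≤ 1878: 440 ≤ 1878 is true
  federation ∈ {JUN, NAT}: REG is not in the set → false
  federation = REG: REG == REG is true
Combine:
[1.1] NOT false = true
[1] true OR false = true
[2] true OR false = true
[3.2] NOT true = false
[3] true OR false OR false = true
[4.1] NOT false = true
[4.2] NOT true = false
[4] true OR false OR false = true
[5.1] NOT true = false
[5] false OR true = true
[6] false OR false OR true = true
[7] true OR false OR true = true
[8] false OR false OR true = true
[root] true AND true AND true AND true AND true AND true AND true AND true = true
Overall: true → qualifies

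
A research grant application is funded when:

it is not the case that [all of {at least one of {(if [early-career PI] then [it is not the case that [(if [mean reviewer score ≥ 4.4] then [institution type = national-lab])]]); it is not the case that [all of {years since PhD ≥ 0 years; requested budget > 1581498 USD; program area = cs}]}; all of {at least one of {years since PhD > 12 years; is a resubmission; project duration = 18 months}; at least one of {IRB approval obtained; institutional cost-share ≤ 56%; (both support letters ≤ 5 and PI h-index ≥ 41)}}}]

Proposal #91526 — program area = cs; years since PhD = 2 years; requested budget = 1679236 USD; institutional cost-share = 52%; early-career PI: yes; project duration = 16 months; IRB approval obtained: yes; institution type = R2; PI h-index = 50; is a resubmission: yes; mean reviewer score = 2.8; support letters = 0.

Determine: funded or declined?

Funded

Atomic conditions:
  early-career PI: yes → true
  mean reviewer score ≥ 4.4: 2.8 ≥ 4.4 is false
  institution type = national-lab: R2 == national-lab is false
  years since PhD ≥ 0 years: 2 ≥ 0 is true
  requested budget > 1581498 USD: 1679236 > 1581498 is true
  program area = cs: cs == cs is true
  years since PhD > 12 years: 2 > 12 is false
  is a resubmission: yes → true
  project duration = 18 months: 16 == 18 is false
  IRB approval obtained: yes → true
  institutional cost-share ≤ 56%: 52 ≤ 56 is true
  support letters ≤ 5: 0 ≤ 5 is true
  PI h-index ≥ 41: 50 ≥ 41 is true
Combine:
[1.1.1.2.1] false → false (antecedent false ⇒ implication holds) = true
[1.1.1.2] NOT true = false
[1.1.1] true → false = false
[1.1.2.1] true AND true AND true = true
[1.1.2] NOT true = false
[1.1] false OR false = false
[1.2.1] false OR true OR false = true
[1.2.2.3] true AND true = true
[1.2.2] true OR true OR true = true
[1.2] true AND true = true
[1] false AND true = false
[root] NOT false = true
Overall: true → funded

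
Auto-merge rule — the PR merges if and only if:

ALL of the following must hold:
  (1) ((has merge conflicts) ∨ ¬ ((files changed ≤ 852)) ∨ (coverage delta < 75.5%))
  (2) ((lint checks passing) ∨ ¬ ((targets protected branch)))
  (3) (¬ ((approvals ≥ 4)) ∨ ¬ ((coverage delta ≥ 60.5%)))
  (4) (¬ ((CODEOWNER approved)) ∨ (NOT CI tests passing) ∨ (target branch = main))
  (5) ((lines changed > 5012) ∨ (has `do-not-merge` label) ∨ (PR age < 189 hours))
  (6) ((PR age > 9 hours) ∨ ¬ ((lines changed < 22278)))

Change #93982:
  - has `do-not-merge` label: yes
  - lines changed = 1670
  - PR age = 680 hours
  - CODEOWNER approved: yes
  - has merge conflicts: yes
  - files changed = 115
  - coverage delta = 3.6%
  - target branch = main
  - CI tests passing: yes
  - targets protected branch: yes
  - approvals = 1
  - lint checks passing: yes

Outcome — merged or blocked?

Merged

Atomic conditions:
  has merge conflicts: yes → true
  files changed ≤ 852: 115 ≤ 852 is true
  coverage delta < 75.5%: 3.6 < 75.5 is true
  lint checks passing: yes → true
  targets protected branch: yes → true
  approvals ≥ 4: 1 ≥ 4 is false
  coverage delta ≥ 60.5%: 3.6 ≥ 60.5 is false
  CODEOWNER approved: yes → true
  NOT CI tests passing: yes → false
  target branch = main: main == main is true
  lines changed > 5012: 1670 > 5012 is false
  has `do-not-merge` label: yes → true
  PR age < 189 hours: 680 < 189 is false
  PR age > 9 hours: 680 > 9 is true
  lines changed < 22278: 1670 < 22278 is true
Combine:
[1.2] NOT true = false
[1] true OR false OR true = true
[2.2] NOT true = false
[2] true OR false = true
[3.1] NOT false = true
[3.2] NOT false = true
[3] true OR true = true
[4.1] NOT true = false
[4] false OR false OR true = true
[5] false OR true OR false = true
[6.2] NOT true = false
[6] true OR false = true
[root] true AND true AND true AND true AND true AND true = true
Overall: true → merged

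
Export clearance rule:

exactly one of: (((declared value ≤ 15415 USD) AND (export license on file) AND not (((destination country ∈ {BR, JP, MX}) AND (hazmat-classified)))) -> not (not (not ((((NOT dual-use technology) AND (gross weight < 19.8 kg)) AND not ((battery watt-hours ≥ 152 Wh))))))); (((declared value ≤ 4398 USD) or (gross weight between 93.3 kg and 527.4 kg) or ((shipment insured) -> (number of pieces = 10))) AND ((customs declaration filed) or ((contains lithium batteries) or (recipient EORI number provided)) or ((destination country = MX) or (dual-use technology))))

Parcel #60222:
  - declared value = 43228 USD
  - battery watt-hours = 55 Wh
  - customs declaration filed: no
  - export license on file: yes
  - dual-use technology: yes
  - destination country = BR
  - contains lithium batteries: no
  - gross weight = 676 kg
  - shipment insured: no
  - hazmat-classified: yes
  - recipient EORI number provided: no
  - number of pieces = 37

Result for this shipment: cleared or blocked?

Blocked

Atomic conditions:
  declared value ≤ 15415 USD: 43228 ≤ 15415 is false
  export license on file: yes → true
  destination country ∈ {BR, JP, MX}: BR is in the set → true
  hazmat-classified: yes → true
  NOT dual-use technology: yes → false
  gross weight < 19.8 kg: 676 < 19.8 is false
  battery watt-hours ≥ 152 Wh: 55 ≥ 152 is false
  declared value ≤ 4398 USD: 43228 ≤ 4398 is false
  gross weight between 93.3 kg and 527.4 kg: 676 in [93.3, 527.4] is false
  shipment insured: no → false
  number of pieces = 10: 37 == 10 is false
  customs declaration filed: no → false
  contains lithium batteries: no → false
  recipient EORI number provided: no → false
  destination country = MX: BR == MX is false
  dual-use technology: yes → true
Combine:
[1.1.3.1] true AND true = true
[1.1.3] NOT true = false
[1.1] false AND true AND false = false
[1.2.1.1.1.1] false AND false = false
[1.2.1.1.1.2] NOT false = true
[1.2.1.1.1] false AND true = false
[1.2.1.1] NOT false = true
[1.2.1] NOT true = false
[1.2] NOT false = true
[1] false → true (antecedent false ⇒ implication holds) = true
[2.1.3] false → false (antecedent false ⇒ implication holds) = true
[2.1] false OR false OR true = true
[2.2.2] false OR false = false
[2.2.3] false OR true = true
[2.2] false OR false OR true = true
[2] true AND true = true
[root] exactly-one(true, true) = false
Overall: false → blocked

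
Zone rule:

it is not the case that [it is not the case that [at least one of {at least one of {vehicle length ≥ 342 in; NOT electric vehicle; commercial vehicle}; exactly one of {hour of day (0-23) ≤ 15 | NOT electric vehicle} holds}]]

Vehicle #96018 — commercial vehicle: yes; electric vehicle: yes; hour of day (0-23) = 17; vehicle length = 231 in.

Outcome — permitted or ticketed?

Permitted

Atomic conditions:
  vehicle length ≥ 342 in: 231 ≥ 342 is false
  NOT electric vehicle: yes → false
  commercial vehicle: yes → true
  hour of day (0-23) ≤ 15: 17 ≤ 15 is false
Combine:
[1.1.1] false OR false OR true = true
[1.1.2] exactly-one(false, false) = false
[1.1] true OR false = true
[1] NOT true = false
[root] NOT false = true
Overall: true → permitted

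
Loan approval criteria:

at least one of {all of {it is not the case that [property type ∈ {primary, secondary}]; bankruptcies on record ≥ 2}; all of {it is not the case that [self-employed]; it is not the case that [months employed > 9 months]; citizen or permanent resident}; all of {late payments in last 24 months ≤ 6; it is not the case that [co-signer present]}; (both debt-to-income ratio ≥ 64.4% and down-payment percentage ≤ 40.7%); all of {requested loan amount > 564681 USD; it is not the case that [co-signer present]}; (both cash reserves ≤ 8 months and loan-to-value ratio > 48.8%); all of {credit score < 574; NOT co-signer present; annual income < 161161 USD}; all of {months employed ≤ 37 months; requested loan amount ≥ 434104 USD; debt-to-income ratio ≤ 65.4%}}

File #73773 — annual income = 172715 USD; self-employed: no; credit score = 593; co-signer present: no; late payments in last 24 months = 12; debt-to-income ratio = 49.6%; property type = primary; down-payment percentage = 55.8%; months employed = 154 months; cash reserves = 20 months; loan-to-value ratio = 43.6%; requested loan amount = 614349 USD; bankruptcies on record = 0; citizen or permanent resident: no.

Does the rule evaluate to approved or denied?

Atomic conditions:
  property type ∈ {primary, secondary}: primary is in the set → true
  bankruptcies on record ≥ 2: 0 ≥ 2 is false
  self-employed: no → false
  months employed > 9 months: 154 > 9 is true
  citizen or permanent resident: no → false
  late payments in last 24 months ≤ 6: 12 ≤ 6 is false
  co-signer present: no → false
  debt-to-income ratio ≥ 64.4%: 49.6 ≥ 64.4 is false
  down-payment percentage ≤ 40.7%: 55.8 ≤ 40.7 is false
  requested loan amount > 564681 USD: 614349 > 564681 is true
  cash reserves ≤ 8 months: 20 ≤ 8 is false
  loan-to-value ratio > 48.8%: 43.6 > 48.8 is false
  credit score < 574: 593 < 574 is false
  NOT co-signer present: no → true
  annual income < 161161 USD: 172715 < 161161 is false
  months employed ≤ 37 months: 154 ≤ 37 is false
  requested loan amount ≥ 434104 USD: 614349 ≥ 434104 is true
  debt-to-income ratio ≤ 65.4%: 49.6 ≤ 65.4 is true
Combine:
[1.1] NOT true = false
[1] false AND false = false
[2.1] NOT false = true
[2.2] NOT true = false
[2] true AND false AND false = false
[3.2] NOT false = true
[3] false AND true = false
[4] false AND false = false
[5.2] NOT false = true
[5] true AND true = true
[6] false AND false = false
[7] false AND true AND false = false
[8] false AND true AND true = false
[root] false OR false OR false OR false OR true OR false OR false OR false = true
Overall: true → approved

Approved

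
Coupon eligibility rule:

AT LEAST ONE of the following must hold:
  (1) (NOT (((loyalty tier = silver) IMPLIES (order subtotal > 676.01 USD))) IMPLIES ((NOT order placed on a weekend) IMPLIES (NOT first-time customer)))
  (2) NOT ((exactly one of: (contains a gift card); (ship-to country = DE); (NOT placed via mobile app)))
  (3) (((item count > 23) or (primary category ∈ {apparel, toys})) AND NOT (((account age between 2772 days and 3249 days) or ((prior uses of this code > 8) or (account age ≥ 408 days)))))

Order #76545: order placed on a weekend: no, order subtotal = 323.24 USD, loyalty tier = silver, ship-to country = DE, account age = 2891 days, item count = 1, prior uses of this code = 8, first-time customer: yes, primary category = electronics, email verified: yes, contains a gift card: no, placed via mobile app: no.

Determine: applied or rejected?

Atomic conditions:
  loyalty tier = silver: silver == silver is true
  order subtotal > 676.01 USD: 323.24 > 676.01 is false
  NOT order placed on a weekend: no → true
  NOT first-time customer: yes → false
  contains a gift card: no → false
  ship-to country = DE: DE == DE is true
  NOT placed via mobile app: no → true
  item count > 23: 1 > 23 is false
  primary category ∈ {apparel, toys}: electronics is not in the set → false
  account age between 2772 days and 3249 days: 2891 in [2772, 3249] is true
  prior uses of this code > 8: 8 > 8 is false
  account age ≥ 408 days: 2891 ≥ 408 is true
Combine:
[1.1.1] true → false = false
[1.1] NOT false = true
[1.2] true → false = false
[1] true → false = false
[2.1] exactly-one(false, true, true) = false
[2] NOT false = true
[3.1] false OR false = false
[3.2.1.2] false OR true = true
[3.2.1] true OR true = true
[3.2] NOT true = false
[3] false AND false = false
[root] false OR true OR false = true
Overall: true → applied

Applied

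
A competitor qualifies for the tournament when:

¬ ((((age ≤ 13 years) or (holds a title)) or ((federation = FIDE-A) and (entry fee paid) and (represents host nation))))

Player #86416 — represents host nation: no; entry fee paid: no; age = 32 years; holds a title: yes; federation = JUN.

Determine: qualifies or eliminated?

Eliminated

Atomic conditions:
  age ≤ 13 years: 32 ≤ 13 is false
  holds a title: yes → true
  federation = FIDE-A: JUN == FIDE-A is false
  entry fee paid: no → false
  represents host nation: no → false
Combine:
[1.1] false OR true = true
[1.2] false AND false AND false = false
[1] true OR false = true
[root] NOT true = false
Overall: false → eliminated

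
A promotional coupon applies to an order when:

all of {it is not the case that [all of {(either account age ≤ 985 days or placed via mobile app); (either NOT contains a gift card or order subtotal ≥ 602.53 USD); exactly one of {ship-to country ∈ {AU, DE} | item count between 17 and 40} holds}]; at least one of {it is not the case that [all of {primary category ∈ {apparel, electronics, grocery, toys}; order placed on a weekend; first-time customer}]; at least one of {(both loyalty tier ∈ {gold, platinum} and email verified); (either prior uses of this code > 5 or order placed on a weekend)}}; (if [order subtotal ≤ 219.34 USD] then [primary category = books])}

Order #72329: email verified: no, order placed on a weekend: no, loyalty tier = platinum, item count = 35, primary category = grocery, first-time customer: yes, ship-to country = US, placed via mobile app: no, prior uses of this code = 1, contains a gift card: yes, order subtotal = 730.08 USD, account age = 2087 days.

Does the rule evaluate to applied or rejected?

Atomic conditions:
  account age ≤ 985 days: 2087 ≤ 985 is false
  placed via mobile app: no → false
  NOT contains a gift card: yes → false
  order subtotal ≥ 602.53 USD: 730.08 ≥ 602.53 is true
  ship-to country ∈ {AU, DE}: US is not in the set → false
  item count between 17 and 40: 35 in [17, 40] is true
  primary category ∈ {apparel, electronics, grocery, toys}: grocery is in the set → true
  order placed on a weekend: no → false
  first-time customer: yes → true
  loyalty tier ∈ {gold, platinum}: platinum is in the set → true
  email verified: no → false
  prior uses of this code > 5: 1 > 5 is false
  order subtotal ≤ 219.34 USD: 730.08 ≤ 219.34 is false
  primary category = books: grocery == books is false
Combine:
[1.1.1] false OR false = false
[1.1.2] false OR true = true
[1.1.3] exactly-one(false, true) = true
[1.1] false AND true AND true = false
[1] NOT false = true
[2.1.1] true AND false AND true = false
[2.1] NOT false = true
[2.2.1] true AND false = false
[2.2.2] false OR false = false
[2.2] false OR false = false
[2] true OR false = true
[3] false → false (antecedent false ⇒ implication holds) = true
[root] true AND true AND true = true
Overall: true → applied

Applied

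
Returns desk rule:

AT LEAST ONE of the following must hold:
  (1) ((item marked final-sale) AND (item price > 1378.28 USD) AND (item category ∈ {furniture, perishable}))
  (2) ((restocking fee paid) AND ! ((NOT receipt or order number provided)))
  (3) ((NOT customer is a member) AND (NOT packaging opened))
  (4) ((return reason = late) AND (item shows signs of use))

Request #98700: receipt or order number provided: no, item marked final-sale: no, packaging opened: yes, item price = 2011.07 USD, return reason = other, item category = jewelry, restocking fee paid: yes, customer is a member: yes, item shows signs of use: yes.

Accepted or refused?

Atomic conditions:
  item marked final-sale: no → false
  item price > 1378.28 USD: 2011.07 > 1378.28 is true
  item category ∈ {furniture, perishable}: jewelry is not in the set → false
  restocking fee paid: yes → true
  NOT receipt or order number provided: no → true
  NOT customer is a member: yes → false
  NOT packaging opened: yes → false
  return reason = late: other == late is false
  item shows signs of use: yes → true
Combine:
[1] false AND true AND false = false
[2.2] NOT true = false
[2] true AND false = false
[3] false AND false = false
[4] false AND true = false
[root] false OR false OR false OR false = false
Overall: false → refused

Refused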